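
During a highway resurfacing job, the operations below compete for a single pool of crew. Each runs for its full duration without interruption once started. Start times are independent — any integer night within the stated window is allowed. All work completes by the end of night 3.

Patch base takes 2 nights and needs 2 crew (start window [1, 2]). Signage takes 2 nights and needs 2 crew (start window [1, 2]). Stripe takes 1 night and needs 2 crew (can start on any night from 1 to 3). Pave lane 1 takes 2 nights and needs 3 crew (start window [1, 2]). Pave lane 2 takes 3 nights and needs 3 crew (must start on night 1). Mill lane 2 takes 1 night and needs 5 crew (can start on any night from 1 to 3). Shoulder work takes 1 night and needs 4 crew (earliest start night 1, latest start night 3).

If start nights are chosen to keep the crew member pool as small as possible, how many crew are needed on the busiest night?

Early-start (Patch base@1, Signage@1, Stripe@1, Pave lane 1@1, Pave lane 2@1, Mill lane 2@1, Shoulder work@1) gives peak 21: n1:21  n2:10  n3:3.
Shift Mill lane 2→3, Shoulder work→3.
Schedule Patch base@1, Signage@1, Stripe@1, Pave lane 1@1, Pave lane 2@1, Mill lane 2@3, Shoulder work@3: n1:12  n2:10  n3:12 — peak 12.
Total crew member-nights = 34 over 3 nights ⇒ peak ≥ ⌈34/3⌉ = 12, so 12 is optimal.

12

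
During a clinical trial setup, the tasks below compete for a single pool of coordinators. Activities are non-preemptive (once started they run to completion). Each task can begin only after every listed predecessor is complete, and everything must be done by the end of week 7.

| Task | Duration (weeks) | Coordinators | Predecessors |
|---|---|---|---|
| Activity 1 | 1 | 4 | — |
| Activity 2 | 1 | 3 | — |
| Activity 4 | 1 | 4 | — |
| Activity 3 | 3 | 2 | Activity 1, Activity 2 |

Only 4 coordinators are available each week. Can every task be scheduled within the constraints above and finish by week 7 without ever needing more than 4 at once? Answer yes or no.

Schedule Activity 1@1, Activity 2@2, Activity 4@3, Activity 3@4: w1:4  w2:3  w3:4  w4:2  w5:2  w6:2  w7:0 — peak 4 ≤ 4.

yes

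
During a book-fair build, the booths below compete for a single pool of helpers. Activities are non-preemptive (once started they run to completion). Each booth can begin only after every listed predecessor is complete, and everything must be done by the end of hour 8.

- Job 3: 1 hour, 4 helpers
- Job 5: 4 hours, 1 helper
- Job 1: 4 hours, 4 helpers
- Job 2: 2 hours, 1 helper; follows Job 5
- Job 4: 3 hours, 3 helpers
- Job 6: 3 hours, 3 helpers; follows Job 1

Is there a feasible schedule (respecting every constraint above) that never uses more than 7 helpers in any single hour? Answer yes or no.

Schedule Job 3@1, Job 5@1, Job 1@2, Job 2@5, Job 4@6, Job 6@6: h1:5  h2:5  h3:5  h4:5  h5:5  h6:7  h7:6  h8:6 — peak 7 ≤ 7.

yes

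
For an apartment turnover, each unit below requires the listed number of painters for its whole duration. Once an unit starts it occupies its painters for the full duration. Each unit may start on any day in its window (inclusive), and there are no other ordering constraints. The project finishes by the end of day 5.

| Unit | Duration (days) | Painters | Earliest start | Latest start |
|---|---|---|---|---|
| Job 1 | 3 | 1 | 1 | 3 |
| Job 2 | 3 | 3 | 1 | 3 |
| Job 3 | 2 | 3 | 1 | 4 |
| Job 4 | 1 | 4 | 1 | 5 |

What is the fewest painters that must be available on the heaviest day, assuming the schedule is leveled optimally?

Early-start (Job 1@1, Job 2@1, Job 3@1, Job 4@1) gives peak 11: d1:11  d2:7  d3:4  d4:0  d5:0.
Shift Job 2→2, Job 3→4.
Schedule Job 1@1, Job 2@2, Job 3@4, Job 4@1: d1:5  d2:4  d3:4  d4:6  d5:3 — peak 6.

6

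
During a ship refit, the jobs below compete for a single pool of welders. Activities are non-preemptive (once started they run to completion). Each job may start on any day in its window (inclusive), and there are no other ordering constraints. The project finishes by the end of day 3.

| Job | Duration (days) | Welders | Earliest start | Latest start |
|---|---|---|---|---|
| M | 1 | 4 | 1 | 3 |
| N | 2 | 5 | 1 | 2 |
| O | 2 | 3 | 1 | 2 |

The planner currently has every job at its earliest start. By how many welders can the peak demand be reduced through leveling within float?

4

Early-start peak: d1:12  d2:8  d3:0 ⇒ 12.
Leveled (M@1, N@2, O@1): d1:7  d2:8  d3:5 ⇒ 8.
Reduction 12 − 8 = 4.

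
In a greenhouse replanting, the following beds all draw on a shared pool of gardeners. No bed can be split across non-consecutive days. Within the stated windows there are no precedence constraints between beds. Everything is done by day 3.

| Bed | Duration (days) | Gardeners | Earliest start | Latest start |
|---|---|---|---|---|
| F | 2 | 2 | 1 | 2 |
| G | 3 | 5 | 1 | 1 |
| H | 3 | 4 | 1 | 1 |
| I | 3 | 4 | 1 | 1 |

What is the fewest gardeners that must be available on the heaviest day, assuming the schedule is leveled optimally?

Schedule F@1, G@1, H@1, I@1: d1:15  d2:15  d3:13 — peak 15.
Total gardener-days = 43 over 3 days ⇒ peak ≥ ⌈43/3⌉ = 15, so 15 is optimal.

15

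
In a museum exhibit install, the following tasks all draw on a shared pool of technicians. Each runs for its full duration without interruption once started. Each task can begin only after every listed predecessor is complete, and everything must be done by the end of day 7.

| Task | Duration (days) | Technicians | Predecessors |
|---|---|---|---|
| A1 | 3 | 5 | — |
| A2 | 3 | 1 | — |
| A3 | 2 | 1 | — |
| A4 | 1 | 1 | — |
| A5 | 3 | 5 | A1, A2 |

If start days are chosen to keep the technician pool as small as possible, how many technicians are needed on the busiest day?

6

Early-start (A1@1, A2@1, A3@1, A4@1, A5@4) gives peak 8: d1:8  d2:7  d3:6  d4:5  d5:5  d6:5  d7:0.
Shift A3→4, A4→4, A5→5.
Schedule A1@1, A2@1, A3@4, A4@4, A5@5: d1:6  d2:6  d3:6  d4:2  d5:6  d6:5  d7:5 — peak 6.
Total technician-days = 36 over 7 days ⇒ peak ≥ ⌈36/7⌉ = 6, so 6 is optimal.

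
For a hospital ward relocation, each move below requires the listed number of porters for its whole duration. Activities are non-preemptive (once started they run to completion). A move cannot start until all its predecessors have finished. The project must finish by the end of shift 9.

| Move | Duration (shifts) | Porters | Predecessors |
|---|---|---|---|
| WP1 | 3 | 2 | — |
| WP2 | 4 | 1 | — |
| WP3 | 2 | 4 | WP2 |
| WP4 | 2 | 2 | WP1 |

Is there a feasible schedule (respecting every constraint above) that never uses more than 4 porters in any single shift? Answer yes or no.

Schedule WP1@1, WP2@1, WP3@5, WP4@7: s1:3  s2:3  s3:3  s4:1  s5:4  s6:4  s7:2  s8:2  s9:0 — peak 4 ≤ 4.

yes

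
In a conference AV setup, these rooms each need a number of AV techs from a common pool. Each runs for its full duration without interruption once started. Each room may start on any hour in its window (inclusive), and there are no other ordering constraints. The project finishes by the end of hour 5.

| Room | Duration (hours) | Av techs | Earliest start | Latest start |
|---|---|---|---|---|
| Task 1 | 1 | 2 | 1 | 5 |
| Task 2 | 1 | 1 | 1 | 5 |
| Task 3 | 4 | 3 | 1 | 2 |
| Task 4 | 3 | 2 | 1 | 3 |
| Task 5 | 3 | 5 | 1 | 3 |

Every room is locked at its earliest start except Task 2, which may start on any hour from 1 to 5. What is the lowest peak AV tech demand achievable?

12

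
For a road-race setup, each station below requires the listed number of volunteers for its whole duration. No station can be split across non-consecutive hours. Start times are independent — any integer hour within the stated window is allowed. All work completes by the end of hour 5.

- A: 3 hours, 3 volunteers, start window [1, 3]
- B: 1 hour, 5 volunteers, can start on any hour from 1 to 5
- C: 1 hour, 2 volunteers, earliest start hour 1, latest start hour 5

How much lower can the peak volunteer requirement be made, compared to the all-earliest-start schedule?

5

Early-start peak: h1:10  h2:3  h3:3  h4:0  h5:0 ⇒ 10.
Leveled (A@1, B@4, C@1): h1:5  h2:3  h3:3  h4:5  h5:0 ⇒ 5.
Reduction 10 − 5 = 5.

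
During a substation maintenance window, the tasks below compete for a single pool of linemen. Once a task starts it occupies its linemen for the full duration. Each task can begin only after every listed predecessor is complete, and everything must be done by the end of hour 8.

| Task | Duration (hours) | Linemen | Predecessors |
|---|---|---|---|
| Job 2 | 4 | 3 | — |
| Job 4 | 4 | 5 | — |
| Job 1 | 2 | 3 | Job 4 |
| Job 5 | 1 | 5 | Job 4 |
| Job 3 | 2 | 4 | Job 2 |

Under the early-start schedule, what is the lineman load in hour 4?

8

At early start, hour 4 has: Job 2, Job 4.
Demand: 3 + 5 = 8.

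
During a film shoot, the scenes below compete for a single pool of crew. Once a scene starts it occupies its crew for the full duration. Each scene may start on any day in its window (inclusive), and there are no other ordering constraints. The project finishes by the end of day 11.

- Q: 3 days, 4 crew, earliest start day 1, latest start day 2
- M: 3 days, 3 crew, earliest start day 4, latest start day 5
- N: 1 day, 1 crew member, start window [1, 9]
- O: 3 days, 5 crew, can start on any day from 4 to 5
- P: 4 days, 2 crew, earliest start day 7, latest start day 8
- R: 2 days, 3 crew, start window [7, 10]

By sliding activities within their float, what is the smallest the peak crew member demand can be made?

8

Schedule Q@1, M@4, N@1, O@4, P@7, R@7: d1:5  d2:4  d3:4  d4:8  d5:8  d6:8  d7:5  d8:5  d9:2  d10:2  d11:0 — peak 8.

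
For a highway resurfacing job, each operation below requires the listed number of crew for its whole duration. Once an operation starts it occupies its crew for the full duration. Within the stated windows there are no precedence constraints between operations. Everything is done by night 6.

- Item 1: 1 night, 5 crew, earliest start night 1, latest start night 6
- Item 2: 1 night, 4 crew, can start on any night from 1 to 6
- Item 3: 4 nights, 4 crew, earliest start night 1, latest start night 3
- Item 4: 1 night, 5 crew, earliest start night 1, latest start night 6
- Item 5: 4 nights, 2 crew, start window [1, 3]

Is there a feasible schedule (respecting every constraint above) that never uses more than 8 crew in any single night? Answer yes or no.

Schedule Item 1@1, Item 2@2, Item 3@2, Item 4@6, Item 5@3: n1:5  n2:8  n3:6  n4:6  n5:6  n6:7 — peak 8 ≤ 8.

yes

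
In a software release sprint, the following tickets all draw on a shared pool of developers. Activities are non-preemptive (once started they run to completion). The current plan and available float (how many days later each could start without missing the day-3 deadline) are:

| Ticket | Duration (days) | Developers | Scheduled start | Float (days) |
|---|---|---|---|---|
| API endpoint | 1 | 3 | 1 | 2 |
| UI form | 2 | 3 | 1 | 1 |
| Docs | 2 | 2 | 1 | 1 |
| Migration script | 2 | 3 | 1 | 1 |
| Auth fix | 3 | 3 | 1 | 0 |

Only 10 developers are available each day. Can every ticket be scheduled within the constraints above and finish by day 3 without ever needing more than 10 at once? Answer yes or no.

no

The minimum achievable peak is 11; 10 < 11, so no feasible schedule stays within the cap.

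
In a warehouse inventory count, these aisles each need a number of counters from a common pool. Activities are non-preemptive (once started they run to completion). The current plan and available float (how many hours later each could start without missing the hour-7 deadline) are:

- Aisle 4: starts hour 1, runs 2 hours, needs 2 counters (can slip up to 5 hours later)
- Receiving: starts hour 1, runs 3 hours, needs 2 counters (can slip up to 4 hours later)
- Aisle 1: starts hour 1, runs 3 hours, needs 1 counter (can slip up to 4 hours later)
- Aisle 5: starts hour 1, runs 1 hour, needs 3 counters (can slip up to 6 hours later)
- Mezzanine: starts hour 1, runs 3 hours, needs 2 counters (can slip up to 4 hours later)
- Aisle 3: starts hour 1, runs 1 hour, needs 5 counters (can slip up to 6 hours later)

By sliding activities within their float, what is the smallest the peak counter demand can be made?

Early-start (Aisle 4@1, Receiving@1, Aisle 1@1, Aisle 5@1, Mezzanine@1, Aisle 3@1) gives peak 15: h1:15  h2:7  h3:5  h4:0  h5:0  h6:0  h7:0.
Shift Aisle 5→4, Mezzanine→3, Aisle 3→6.
Schedule Aisle 4@1, Receiving@1, Aisle 1@1, Aisle 5@4, Mezzanine@3, Aisle 3@6: h1:5  h2:5  h3:5  h4:5  h5:2  h6:5  h7:0 — peak 5.

5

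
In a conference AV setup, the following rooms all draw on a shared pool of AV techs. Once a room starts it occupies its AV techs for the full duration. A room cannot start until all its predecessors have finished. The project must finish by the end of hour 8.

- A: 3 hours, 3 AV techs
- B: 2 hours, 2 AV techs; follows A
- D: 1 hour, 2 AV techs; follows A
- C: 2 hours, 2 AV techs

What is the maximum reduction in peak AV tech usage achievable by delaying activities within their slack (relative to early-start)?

Early-start peak: h1:5  h2:5  h3:3  h4:4  h5:2  h6:0  h7:0  h8:0 ⇒ 5.
Leveled (A@1, B@4, D@6, C@7): h1:3  h2:3  h3:3  h4:2  h5:2  h6:2  h7:2  h8:2 ⇒ 3.
Reduction 5 − 3 = 2.

2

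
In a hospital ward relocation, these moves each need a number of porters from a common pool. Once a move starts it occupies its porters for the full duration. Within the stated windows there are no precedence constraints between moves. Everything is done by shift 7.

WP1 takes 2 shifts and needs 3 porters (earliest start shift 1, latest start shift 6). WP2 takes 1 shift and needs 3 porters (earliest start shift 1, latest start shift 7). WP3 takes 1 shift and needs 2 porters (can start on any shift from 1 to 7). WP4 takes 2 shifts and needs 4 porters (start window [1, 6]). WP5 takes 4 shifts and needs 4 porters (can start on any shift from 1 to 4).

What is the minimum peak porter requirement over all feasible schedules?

Early-start (WP1@1, WP2@1, WP3@1, WP4@1, WP5@1) gives peak 16: s1:16  s2:11  s3:4  s4:4  s5:0  s6:0  s7:0.
Shift WP3→3, WP4→2, WP5→4.
Schedule WP1@1, WP2@1, WP3@3, WP4@2, WP5@4: s1:6  s2:7  s3:6  s4:4  s5:4  s6:4  s7:4 — peak 7.

7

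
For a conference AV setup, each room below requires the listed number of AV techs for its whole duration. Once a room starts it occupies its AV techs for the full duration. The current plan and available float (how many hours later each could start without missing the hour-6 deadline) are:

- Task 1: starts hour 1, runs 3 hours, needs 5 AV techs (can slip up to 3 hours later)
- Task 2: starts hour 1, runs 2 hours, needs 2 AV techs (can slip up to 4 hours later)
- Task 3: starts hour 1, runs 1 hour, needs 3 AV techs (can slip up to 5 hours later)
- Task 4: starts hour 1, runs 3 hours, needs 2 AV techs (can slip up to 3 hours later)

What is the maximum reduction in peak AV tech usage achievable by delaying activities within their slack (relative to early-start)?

Early-start peak: h1:12  h2:9  h3:7  h4:0  h5:0  h6:0 ⇒ 12.
Leveled (Task 1@1, Task 2@4, Task 3@6, Task 4@4): h1:5  h2:5  h3:5  h4:4  h5:4  h6:5 ⇒ 5.
Reduction 12 − 5 = 7.

7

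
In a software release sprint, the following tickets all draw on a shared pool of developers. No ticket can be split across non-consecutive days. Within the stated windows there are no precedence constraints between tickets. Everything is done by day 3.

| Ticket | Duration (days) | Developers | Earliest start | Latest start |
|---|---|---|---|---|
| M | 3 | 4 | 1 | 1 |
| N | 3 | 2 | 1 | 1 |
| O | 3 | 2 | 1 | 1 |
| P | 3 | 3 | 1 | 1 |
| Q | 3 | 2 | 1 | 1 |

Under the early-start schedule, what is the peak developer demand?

13

Early-start schedule: M@1, N@1, O@1, P@1, Q@1.
Load per day: day 1: 13, day 2: 13, day 3: 13.
Peak is 13.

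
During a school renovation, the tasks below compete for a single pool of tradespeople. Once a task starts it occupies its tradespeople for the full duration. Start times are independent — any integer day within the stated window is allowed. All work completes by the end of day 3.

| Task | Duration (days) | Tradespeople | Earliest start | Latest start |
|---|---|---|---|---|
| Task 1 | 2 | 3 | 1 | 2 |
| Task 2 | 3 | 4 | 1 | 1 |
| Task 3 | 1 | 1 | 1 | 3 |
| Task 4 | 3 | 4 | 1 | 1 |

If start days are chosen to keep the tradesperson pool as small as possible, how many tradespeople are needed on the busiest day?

11

Early-start (Task 1@1, Task 2@1, Task 3@1, Task 4@1) gives peak 12: d1:12  d2:11  d3:8.
Shift Task 3→3.
Schedule Task 1@1, Task 2@1, Task 3@3, Task 4@1: d1:11  d2:11  d3:9 — peak 11.
Total tradesperson-days = 31 over 3 days ⇒ peak ≥ ⌈31/3⌉ = 11, so 11 is optimal.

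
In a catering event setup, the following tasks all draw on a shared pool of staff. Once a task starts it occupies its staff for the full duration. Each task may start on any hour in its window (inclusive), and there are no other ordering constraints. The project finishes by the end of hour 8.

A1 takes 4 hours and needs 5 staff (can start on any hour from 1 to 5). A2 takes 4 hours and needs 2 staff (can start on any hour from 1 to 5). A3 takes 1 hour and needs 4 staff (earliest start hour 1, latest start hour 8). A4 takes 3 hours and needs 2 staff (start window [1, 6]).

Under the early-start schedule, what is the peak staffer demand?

Early-start schedule: A1@1, A2@1, A3@1, A4@1.
Load per hour: hour 1: 13, hour 2: 9, hour 3: 9, hour 4: 7, hour 5: 0, hour 6: 0, hour 7: 0, hour 8: 0.
Peak is 13.

13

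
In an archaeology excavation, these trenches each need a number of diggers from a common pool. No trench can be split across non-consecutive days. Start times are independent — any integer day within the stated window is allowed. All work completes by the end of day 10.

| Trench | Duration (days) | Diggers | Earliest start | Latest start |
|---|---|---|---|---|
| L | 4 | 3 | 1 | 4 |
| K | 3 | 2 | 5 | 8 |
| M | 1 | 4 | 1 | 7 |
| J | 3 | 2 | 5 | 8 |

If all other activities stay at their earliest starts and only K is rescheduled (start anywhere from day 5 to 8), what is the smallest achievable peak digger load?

K@5: d1:7  d2:3  d3:3  d4:3  d5:4  d6:4  d7:4  d8:0  d9:0  d10:0 → peak 7
K@6: d1:7  d2:3  d3:3  d4:3  d5:2  d6:4  d7:4  d8:2  d9:0  d10:0 → peak 7
K@7: d1:7  d2:3  d3:3  d4:3  d5:2  d6:2  d7:4  d8:2  d9:2  d10:0 → peak 7
K@8: d1:7  d2:3  d3:3  d4:3  d5:2  d6:2  d7:2  d8:2  d9:2  d10:2 → peak 7
Best is K@5, peak 7.

7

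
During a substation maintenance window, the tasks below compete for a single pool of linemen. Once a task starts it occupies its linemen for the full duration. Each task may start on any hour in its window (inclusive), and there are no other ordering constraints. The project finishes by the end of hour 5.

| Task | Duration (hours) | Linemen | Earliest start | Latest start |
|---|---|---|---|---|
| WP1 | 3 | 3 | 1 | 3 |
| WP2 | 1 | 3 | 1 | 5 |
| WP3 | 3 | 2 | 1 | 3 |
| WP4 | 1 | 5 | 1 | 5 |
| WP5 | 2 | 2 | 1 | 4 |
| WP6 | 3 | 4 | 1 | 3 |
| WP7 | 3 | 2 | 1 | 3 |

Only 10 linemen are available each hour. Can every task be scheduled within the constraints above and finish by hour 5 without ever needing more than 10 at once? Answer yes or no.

no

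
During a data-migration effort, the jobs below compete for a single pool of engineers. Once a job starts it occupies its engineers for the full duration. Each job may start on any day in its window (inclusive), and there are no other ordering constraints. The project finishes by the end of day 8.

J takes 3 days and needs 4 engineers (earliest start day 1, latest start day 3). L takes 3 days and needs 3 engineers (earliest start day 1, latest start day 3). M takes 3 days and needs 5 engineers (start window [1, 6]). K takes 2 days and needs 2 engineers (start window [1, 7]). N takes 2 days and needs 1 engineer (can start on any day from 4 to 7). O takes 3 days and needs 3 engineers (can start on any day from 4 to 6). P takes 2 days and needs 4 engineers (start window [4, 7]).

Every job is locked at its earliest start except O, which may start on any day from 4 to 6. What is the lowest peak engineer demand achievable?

14

O@4: d1:14  d2:14  d3:12  d4:8  d5:8  d6:3  d7:0  d8:0 → peak 14
O@5: d1:14  d2:14  d3:12  d4:5  d5:8  d6:3  d7:3  d8:0 → peak 14
O@6: d1:14  d2:14  d3:12  d4:5  d5:5  d6:3  d7:3  d8:3 → peak 14
Best is O@4, peak 14.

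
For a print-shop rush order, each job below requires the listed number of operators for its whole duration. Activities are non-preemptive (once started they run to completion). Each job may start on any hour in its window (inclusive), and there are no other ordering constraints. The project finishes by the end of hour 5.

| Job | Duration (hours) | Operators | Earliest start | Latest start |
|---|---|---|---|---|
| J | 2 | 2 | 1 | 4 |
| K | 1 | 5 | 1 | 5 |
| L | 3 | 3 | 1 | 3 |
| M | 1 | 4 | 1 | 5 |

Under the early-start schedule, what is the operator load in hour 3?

3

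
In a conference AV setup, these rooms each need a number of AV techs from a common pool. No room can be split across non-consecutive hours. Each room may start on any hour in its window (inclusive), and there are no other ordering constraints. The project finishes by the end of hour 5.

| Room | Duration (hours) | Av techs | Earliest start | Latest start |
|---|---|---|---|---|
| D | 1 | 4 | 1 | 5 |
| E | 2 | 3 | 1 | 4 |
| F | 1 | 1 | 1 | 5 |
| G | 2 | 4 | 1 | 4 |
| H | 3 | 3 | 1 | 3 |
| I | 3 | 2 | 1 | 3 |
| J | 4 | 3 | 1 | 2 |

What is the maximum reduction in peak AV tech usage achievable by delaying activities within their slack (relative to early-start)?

Early-start peak: h1:20  h2:15  h3:8  h4:3  h5:0 ⇒ 20.
Leveled (D@1, E@1, F@1, G@4, H@3, I@1, J@2): h1:10  h2:8  h3:8  h4:10  h5:10 ⇒ 10.
Reduction 20 − 10 = 10.

10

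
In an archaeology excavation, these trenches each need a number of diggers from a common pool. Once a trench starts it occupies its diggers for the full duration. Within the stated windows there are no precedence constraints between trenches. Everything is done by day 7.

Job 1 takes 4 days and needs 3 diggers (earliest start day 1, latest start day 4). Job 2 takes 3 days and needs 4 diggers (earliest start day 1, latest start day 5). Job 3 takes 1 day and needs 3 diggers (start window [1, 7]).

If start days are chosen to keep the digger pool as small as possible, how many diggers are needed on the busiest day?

Early-start (Job 1@1, Job 2@1, Job 3@1) gives peak 10: d1:10  d2:7  d3:7  d4:3  d5:0  d6:0  d7:0.
Shift Job 2→5.
Schedule Job 1@1, Job 2@5, Job 3@1: d1:6  d2:3  d3:3  d4:3  d5:4  d6:4  d7:4 — peak 6.

6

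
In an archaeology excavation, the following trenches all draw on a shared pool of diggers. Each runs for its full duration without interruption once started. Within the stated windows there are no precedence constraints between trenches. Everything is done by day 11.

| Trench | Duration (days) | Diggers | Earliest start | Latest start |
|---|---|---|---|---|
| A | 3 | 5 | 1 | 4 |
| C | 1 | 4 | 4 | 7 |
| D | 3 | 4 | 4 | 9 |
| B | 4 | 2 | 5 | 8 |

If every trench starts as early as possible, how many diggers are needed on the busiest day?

8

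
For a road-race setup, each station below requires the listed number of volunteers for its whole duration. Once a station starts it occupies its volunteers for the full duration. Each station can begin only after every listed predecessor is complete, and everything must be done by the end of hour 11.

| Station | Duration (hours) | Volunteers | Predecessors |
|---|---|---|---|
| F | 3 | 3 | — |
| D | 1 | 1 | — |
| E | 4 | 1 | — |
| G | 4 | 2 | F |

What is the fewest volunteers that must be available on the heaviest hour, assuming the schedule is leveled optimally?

3

Early-start (F@1, D@1, E@1, G@4) gives peak 5: h1:5  h2:4  h3:4  h4:3  h5:2  h6:2  h7:2  h8:0  h9:0  h10:0  h11:0.
Shift D→4, E→4, G→5.
Schedule F@1, D@4, E@4, G@5: h1:3  h2:3  h3:3  h4:2  h5:3  h6:3  h7:3  h8:2  h9:0  h10:0  h11:0 — peak 3.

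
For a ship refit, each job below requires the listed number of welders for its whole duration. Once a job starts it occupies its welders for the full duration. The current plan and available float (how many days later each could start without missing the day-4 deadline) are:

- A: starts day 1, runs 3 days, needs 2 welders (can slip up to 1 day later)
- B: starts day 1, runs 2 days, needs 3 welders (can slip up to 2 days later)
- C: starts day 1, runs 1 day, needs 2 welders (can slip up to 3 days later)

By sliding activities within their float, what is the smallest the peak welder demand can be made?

Early-start (A@1, B@1, C@1) gives peak 7: d1:7  d2:5  d3:2  d4:0.
Shift C→3.
Schedule A@1, B@1, C@3: d1:5  d2:5  d3:4  d4:0 — peak 5.
No arrangement of the 24 feasible schedules does better.

5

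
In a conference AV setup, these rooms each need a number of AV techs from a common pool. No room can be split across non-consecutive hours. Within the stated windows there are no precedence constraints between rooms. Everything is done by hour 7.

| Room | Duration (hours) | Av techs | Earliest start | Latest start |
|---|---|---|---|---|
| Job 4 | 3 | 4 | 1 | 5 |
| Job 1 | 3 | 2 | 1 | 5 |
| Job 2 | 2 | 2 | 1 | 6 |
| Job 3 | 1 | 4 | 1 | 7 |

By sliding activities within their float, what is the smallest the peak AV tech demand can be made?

Early-start (Job 4@1, Job 1@1, Job 2@1, Job 3@1) gives peak 12: h1:12  h2:8  h3:6  h4:0  h5:0  h6:0  h7:0.
Shift Job 1→4, Job 2→4, Job 3→7.
Schedule Job 4@1, Job 1@4, Job 2@4, Job 3@7: h1:4  h2:4  h3:4  h4:4  h5:4  h6:2  h7:4 — peak 4.
Total AV tech-hours = 26 over 7 hours ⇒ peak ≥ ⌈26/7⌉ = 4, so 4 is optimal.

4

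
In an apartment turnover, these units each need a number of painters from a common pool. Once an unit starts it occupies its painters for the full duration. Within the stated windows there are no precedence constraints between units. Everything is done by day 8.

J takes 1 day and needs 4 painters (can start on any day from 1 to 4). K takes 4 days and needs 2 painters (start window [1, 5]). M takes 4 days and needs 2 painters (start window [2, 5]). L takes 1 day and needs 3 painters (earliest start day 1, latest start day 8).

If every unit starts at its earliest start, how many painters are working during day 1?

At early start, day 1 has: J, K, L.
Demand: 4 + 2 + 3 = 9.

9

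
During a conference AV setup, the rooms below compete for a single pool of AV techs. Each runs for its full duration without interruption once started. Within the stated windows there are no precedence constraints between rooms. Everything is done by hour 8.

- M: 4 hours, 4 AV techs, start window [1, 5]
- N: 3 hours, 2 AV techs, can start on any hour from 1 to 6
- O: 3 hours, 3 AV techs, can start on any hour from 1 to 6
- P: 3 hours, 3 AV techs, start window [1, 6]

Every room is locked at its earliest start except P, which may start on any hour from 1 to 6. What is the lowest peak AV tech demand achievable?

P@1: h1:12  h2:12  h3:12  h4:4  h5:0  h6:0  h7:0  h8:0 → peak 12
P@2: h1:9  h2:12  h3:12  h4:7  h5:0  h6:0  h7:0  h8:0 → peak 12
P@3: h1:9  h2:9  h3:12  h4:7  h5:3  h6:0  h7:0  h8:0 → peak 12
P@4: h1:9  h2:9  h3:9  h4:7  h5:3  h6:3  h7:0  h8:0 → peak 9
P@5: h1:9  h2:9  h3:9  h4:4  h5:3  h6:3  h7:3  h8:0 → peak 9
P@6: h1:9  h2:9  h3:9  h4:4  h5:0  h6:3  h7:3  h8:3 → peak 9
Best is P@4, peak 9.

9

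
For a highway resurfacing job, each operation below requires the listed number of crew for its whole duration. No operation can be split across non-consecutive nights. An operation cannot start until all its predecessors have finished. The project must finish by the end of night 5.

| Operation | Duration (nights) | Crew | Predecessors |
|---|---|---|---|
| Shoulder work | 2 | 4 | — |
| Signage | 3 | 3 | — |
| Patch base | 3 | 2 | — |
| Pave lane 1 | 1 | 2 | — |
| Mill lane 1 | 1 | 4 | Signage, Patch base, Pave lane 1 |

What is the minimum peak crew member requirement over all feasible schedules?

8

Early-start (Shoulder work@1, Signage@1, Patch base@1, Pave lane 1@1, Mill lane 1@4) gives peak 11: n1:11  n2:9  n3:5  n4:4  n5:0.
Shift Shoulder work→4.
Schedule Shoulder work@4, Signage@1, Patch base@1, Pave lane 1@1, Mill lane 1@4: n1:7  n2:5  n3:5  n4:8  n5:4 — peak 8.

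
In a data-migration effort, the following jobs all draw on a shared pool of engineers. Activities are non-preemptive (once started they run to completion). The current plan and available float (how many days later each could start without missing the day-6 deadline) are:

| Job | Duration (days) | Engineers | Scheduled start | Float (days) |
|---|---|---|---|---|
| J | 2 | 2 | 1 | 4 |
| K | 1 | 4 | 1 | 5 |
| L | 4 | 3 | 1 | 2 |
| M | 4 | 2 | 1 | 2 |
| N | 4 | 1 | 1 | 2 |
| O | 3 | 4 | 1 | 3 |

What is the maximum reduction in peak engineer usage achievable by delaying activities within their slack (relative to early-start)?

Early-start peak: d1:16  d2:12  d3:10  d4:6  d5:0  d6:0 ⇒ 16.
Leveled (J@1, K@1, L@1, M@2, N@1, O@3): d1:10  d2:8  d3:10  d4:10  d5:6  d6:0 ⇒ 10.
Reduction 16 − 10 = 6.

6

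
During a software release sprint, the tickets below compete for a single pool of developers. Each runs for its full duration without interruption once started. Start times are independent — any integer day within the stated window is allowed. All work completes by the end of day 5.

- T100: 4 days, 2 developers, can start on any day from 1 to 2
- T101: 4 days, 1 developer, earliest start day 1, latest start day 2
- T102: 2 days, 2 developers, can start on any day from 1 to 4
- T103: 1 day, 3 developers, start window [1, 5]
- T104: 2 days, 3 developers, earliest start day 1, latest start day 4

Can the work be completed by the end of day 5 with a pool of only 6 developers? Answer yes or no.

yes

Schedule T100@1, T101@1, T102@1, T103@3, T104@4: d1:5  d2:5  d3:6  d4:6  d5:3 — peak 6 ≤ 6.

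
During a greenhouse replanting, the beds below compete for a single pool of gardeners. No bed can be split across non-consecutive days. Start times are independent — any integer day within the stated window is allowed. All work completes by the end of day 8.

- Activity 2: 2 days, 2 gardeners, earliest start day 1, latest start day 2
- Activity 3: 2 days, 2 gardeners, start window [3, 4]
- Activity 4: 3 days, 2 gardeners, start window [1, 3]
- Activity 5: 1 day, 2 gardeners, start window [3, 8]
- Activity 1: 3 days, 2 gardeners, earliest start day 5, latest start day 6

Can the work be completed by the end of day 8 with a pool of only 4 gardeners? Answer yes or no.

yes

Schedule Activity 2@1, Activity 3@3, Activity 4@1, Activity 5@4, Activity 1@5: d1:4  d2:4  d3:4  d4:4  d5:2  d6:2  d7:2  d8:0 — peak 4 ≤ 4.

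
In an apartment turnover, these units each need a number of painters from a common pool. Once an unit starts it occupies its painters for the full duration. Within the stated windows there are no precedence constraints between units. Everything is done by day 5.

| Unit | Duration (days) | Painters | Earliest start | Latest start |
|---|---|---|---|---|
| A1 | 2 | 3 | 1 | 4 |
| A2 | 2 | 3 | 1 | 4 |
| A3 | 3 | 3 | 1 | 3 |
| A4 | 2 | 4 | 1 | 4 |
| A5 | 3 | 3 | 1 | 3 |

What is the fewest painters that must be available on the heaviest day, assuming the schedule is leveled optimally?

Early-start (A1@1, A2@1, A3@1, A4@1, A5@1) gives peak 16: d1:16  d2:16  d3:6  d4:0  d5:0.
Shift A4→4, A5→3.
Schedule A1@1, A2@1, A3@1, A4@4, A5@3: d1:9  d2:9  d3:6  d4:7  d5:7 — peak 9.

9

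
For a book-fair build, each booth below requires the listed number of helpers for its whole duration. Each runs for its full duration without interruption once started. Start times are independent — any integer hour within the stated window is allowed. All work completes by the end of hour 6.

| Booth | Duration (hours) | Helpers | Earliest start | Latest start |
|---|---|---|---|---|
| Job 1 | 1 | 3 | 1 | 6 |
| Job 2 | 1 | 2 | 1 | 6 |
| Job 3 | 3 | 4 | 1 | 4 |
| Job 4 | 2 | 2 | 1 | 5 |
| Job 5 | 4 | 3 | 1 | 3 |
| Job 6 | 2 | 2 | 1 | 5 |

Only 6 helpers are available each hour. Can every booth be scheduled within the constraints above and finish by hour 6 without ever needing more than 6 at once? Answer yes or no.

no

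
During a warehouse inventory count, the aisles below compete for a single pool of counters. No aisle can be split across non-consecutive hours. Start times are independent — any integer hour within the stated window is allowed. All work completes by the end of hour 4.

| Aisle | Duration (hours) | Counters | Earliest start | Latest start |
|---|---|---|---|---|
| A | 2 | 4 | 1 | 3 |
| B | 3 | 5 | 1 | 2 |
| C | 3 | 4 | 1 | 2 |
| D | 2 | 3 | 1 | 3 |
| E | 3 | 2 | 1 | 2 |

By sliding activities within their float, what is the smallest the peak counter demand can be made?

15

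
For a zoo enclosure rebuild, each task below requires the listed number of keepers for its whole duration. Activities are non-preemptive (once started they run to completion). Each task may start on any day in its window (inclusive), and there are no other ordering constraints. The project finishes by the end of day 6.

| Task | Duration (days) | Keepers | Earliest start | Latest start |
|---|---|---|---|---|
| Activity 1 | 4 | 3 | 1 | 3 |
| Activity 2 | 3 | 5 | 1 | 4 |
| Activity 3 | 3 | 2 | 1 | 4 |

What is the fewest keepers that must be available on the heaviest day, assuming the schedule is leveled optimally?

Early-start (Activity 1@1, Activity 2@1, Activity 3@1) gives peak 10: d1:10  d2:10  d3:10  d4:3  d5:0  d6:0.
Shift Activity 3→4.
Schedule Activity 1@1, Activity 2@1, Activity 3@4: d1:8  d2:8  d3:8  d4:5  d5:2  d6:2 — peak 8.

8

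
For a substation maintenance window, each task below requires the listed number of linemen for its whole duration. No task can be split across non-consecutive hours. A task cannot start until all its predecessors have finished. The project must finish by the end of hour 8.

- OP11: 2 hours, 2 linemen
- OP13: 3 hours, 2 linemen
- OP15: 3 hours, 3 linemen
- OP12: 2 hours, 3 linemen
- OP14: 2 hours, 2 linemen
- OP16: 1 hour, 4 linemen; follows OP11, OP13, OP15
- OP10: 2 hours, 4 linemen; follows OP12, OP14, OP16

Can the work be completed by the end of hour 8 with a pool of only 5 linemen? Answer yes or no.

no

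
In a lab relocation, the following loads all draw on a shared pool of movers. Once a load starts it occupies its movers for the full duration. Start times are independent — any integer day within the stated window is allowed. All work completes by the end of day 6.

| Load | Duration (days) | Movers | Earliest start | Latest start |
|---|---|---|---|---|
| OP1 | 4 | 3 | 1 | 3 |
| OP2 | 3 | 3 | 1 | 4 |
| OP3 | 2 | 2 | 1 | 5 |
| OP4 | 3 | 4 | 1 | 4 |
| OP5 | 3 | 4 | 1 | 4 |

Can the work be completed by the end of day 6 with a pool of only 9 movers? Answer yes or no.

no

The minimum achievable peak is 10; 9 < 10, so no feasible schedule stays within the cap.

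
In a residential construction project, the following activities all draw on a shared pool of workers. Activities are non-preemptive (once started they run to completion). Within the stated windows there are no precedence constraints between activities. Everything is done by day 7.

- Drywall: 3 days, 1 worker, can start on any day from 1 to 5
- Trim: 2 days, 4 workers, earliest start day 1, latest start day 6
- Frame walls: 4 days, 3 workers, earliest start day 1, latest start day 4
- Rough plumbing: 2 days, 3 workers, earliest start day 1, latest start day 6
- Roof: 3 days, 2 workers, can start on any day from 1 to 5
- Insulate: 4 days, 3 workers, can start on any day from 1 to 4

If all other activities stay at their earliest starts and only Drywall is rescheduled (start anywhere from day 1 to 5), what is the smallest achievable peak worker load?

15

Drywall@1: d1:16  d2:16  d3:9  d4:6  d5:0  d6:0  d7:0 → peak 16
Drywall@2: d1:15  d2:16  d3:9  d4:7  d5:0  d6:0  d7:0 → peak 16
Drywall@3: d1:15  d2:15  d3:9  d4:7  d5:1  d6:0  d7:0 → peak 15
Drywall@4: d1:15  d2:15  d3:8  d4:7  d5:1  d6:1  d7:0 → peak 15
Drywall@5: d1:15  d2:15  d3:8  d4:6  d5:1  d6:1  d7:1 → peak 15
Best is Drywall@3, peak 15.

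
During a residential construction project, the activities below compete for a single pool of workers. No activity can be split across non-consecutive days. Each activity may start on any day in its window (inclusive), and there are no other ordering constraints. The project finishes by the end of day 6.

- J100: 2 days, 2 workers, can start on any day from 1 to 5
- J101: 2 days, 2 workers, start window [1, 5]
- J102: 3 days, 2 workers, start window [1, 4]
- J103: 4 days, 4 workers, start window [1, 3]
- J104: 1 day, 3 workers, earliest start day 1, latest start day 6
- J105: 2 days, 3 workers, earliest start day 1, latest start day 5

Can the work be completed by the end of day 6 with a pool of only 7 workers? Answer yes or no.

Schedule J100@1, J101@1, J102@1, J103@3, J104@4, J105@5: d1:6  d2:6  d3:6  d4:7  d5:7  d6:7 — peak 7 ≤ 7.

yes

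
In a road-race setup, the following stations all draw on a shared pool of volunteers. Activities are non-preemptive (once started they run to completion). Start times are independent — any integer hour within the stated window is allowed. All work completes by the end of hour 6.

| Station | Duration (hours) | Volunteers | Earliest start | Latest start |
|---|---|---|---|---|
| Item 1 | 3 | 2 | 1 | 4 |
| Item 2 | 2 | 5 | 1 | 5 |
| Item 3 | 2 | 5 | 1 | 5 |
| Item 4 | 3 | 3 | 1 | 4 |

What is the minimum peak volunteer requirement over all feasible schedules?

8

Early-start (Item 1@1, Item 2@1, Item 3@1, Item 4@1) gives peak 15: h1:15  h2:15  h3:5  h4:0  h5:0  h6:0.
Shift Item 3→3, Item 4→4.
Schedule Item 1@1, Item 2@1, Item 3@3, Item 4@4: h1:7  h2:7  h3:7  h4:8  h5:3  h6:3 — peak 8.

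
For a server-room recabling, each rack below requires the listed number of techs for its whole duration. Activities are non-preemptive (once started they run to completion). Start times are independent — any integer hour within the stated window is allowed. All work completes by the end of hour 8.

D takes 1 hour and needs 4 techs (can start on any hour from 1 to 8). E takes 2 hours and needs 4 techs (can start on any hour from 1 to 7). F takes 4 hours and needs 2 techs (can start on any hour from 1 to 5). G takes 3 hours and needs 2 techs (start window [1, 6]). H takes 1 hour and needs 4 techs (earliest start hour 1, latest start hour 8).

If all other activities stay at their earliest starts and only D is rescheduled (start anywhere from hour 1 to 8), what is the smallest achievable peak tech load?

12

D@1: h1:16  h2:8  h3:4  h4:2  h5:0  h6:0  h7:0  h8:0 → peak 16
D@2: h1:12  h2:12  h3:4  h4:2  h5:0  h6:0  h7:0  h8:0 → peak 12
D@3: h1:12  h2:8  h3:8  h4:2  h5:0  h6:0  h7:0  h8:0 → peak 12
D@4: h1:12  h2:8  h3:4  h4:6  h5:0  h6:0  h7:0  h8:0 → peak 12
D@5: h1:12  h2:8  h3:4  h4:2  h5:4  h6:0  h7:0  h8:0 → peak 12
D@6: h1:12  h2:8  h3:4  h4:2  h5:0  h6:4  h7:0  h8:0 → peak 12
D@7: h1:12  h2:8  h3:4  h4:2  h5:0  h6:0  h7:4  h8:0 → peak 12
D@8: h1:12  h2:8  h3:4  h4:2  h5:0  h6:0  h7:0  h8:4 → peak 12
Best is D@2, peak 12.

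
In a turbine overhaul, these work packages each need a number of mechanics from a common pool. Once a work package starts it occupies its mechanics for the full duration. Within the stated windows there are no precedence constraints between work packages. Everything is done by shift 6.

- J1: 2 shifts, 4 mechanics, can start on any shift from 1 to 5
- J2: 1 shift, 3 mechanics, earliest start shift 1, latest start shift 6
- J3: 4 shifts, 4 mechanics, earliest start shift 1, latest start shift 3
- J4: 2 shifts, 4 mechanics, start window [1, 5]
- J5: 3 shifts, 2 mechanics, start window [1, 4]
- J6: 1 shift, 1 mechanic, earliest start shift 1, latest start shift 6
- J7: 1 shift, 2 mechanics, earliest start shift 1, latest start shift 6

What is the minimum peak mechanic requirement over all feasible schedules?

8

Early-start (J1@1, J2@1, J3@1, J4@1, J5@1, J6@1, J7@1) gives peak 20: s1:20  s2:14  s3:6  s4:4  s5:0  s6:0.
Shift J3→3, J4→2, J5→4, J7→4.
Schedule J1@1, J2@1, J3@3, J4@2, J5@4, J6@1, J7@4: s1:8  s2:8  s3:8  s4:8  s5:6  s6:6 — peak 8.
Total mechanic-shifts = 44 over 6 shifts ⇒ peak ≥ ⌈44/6⌉ = 8, so 8 is optimal.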